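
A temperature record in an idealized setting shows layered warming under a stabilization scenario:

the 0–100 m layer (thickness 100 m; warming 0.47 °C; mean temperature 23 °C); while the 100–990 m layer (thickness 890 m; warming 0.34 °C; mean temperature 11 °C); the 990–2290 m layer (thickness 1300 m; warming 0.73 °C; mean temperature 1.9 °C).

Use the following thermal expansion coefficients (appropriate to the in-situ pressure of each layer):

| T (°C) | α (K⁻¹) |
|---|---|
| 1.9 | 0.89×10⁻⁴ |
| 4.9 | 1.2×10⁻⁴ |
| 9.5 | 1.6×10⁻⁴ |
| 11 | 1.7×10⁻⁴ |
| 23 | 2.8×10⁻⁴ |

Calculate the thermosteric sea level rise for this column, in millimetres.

about 150 mm

Layer 1 at 23 °C → α = 2.8×10⁻⁴ K⁻¹
Layer 2 at 11 °C → α = 1.7×10⁻⁴ K⁻¹
Layer 3 at 1.9 °C → α = 0.89×10⁻⁴ K⁻¹
2.8×10⁻⁴ × 100 × 0.47 = 0.01316 m
890 × 0.34 × 1.7×10⁻⁴ = 0.051442 m
Layer 3: 0.89×10⁻⁴ × 1300 × 0.73 = 0.084461 m
Δh = 0.01316 + 0.051442 + 0.084461 = 0.149063 m ≈ 150 mm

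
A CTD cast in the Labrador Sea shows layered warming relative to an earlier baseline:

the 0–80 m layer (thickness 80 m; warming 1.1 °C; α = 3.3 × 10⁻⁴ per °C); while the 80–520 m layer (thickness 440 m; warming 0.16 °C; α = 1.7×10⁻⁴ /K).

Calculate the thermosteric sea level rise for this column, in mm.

3.3×10⁻⁴ × 1.1 × 80 = 0.02904 m
80–520 m: 1.7×10⁻⁴ × 440 × 0.16 = 0.011968 m
Δh = 0.02904 + 0.011968 = 0.041008 m ≈ 41.0 mm

41.0 mm of thermosteric rise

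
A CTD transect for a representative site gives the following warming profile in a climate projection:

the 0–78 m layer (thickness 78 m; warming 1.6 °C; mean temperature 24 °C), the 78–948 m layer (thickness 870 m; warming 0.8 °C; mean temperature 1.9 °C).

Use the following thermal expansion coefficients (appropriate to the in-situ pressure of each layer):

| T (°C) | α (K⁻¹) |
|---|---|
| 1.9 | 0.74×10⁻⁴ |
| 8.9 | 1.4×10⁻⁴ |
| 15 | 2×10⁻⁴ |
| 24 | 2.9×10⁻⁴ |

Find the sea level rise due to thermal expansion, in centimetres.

Δh = 8.8 cm

Layer 1 at 24 °C → α = 2.9×10⁻⁴ K⁻¹
Layer 2 at 1.9 °C → α = 0.74×10⁻⁴ K⁻¹
0–78 m: 1.6 × 78 × 2.9×10⁻⁴ = 0.036192 m
870 × 0.74×10⁻⁴ × 0.8 = 0.051504 m
Δh = 0.036192 + 0.051504 = 0.087696 m ≈ 8.8 cm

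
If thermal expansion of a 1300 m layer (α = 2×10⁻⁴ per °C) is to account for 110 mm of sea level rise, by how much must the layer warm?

about 0.423 K

ΔT = Δh/(αH) = 0.11 / (2×10⁻⁴ × 1300) ≈ 0.4231 K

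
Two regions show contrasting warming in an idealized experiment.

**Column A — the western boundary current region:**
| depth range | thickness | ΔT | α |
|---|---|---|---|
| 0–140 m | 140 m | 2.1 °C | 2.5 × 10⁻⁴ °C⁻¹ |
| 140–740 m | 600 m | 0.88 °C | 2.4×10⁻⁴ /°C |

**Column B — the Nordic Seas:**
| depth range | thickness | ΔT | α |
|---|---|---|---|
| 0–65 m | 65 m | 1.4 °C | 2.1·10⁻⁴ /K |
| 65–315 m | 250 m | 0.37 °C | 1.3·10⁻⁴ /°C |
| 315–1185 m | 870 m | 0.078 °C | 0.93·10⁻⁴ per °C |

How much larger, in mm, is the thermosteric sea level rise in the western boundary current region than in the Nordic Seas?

A 0–140 m: 2.1 × 2.5×10⁻⁴ × 140 = 0.07350 m
A Layer 2: 2.4×10⁻⁴ × 600 × 0.88 = 0.12672 m
A total: 0.20022 m
B Layer 1: 1.4 × 65 × 2.1×10⁻⁴ = 0.01911 m
B Layer 2: 0.37 × 1.3×10⁻⁴ × 250 = 0.012025 m
B 870 × 0.078 × 0.93×10⁻⁴ = 0.00631098 m
B total: 0.03744598 m
Difference: 0.20022 − 0.03744598 = 0.16277402 m

160 mm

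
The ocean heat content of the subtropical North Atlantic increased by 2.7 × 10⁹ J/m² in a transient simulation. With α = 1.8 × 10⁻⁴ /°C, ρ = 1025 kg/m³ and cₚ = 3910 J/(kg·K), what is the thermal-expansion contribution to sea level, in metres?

Δh = αQ/(ρcₚ) = 1.8×10⁻⁴ × 2.7×10⁹ / (1025 × 3910) ≈ 0.12127 m

Δh = 0.12 m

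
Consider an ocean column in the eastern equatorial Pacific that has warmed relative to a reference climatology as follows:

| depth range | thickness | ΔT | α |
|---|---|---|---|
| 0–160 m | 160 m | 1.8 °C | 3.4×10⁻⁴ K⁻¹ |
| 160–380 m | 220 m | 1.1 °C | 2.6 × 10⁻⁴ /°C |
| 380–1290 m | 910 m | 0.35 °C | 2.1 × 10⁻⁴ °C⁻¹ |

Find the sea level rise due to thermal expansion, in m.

Layer 1: 1.8 × 3.4×10⁻⁴ × 160 = 0.09792 m
Layer 2: 1.1 × 220 × 2.6×10⁻⁴ = 0.06292 m
0.35 × 910 × 2.1×10⁻⁴ = 0.066885 m
Δh = 0.09792 + 0.06292 + 0.066885 = 0.227725 m

0.23 m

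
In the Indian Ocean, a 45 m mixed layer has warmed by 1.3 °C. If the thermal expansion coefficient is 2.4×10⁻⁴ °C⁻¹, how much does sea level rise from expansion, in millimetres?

14.0 mm

Δh = αΔT·H = 2.4×10⁻⁴ × 1.3 × 45 = 0.01404 m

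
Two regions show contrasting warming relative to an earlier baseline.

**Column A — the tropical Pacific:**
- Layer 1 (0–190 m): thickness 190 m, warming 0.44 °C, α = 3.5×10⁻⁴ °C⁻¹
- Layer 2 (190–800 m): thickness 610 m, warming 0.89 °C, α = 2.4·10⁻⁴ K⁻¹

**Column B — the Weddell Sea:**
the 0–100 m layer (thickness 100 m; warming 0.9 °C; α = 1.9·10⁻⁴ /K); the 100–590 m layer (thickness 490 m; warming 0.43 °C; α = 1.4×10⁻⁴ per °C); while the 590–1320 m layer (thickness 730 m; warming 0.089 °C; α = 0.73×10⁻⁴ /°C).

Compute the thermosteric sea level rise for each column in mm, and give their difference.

A 0.44 × 190 × 3.5×10⁻⁴ = 0.02926 m
A Layer 2: 0.89 × 2.4×10⁻⁴ × 610 = 0.130296 m
A total: 0.159556 m
B 1.9×10⁻⁴ × 0.9 × 100 = 0.01710 m
B 100–590 m: 1.4×10⁻⁴ × 490 × 0.43 = 0.029498 m
B 0.089 × 0.73×10⁻⁴ × 730 = 0.00474281 m
B total: 0.05134081 m
Difference: 0.159556 − 0.05134081 = 0.10821519 m

A: 160 mm; B: 51.3 mm; difference 108 mm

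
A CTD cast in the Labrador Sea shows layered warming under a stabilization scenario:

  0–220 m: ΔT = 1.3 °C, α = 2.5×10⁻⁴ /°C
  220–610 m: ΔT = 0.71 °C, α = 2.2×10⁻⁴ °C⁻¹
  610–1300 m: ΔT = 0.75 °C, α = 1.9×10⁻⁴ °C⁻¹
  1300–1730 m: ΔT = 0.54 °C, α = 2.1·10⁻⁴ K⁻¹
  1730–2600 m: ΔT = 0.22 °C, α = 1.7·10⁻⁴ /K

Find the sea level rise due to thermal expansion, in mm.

Layer 1: 220 × 1.3 × 2.5×10⁻⁴ = 0.07150 m
220–610 m: 0.71 × 390 × 2.2×10⁻⁴ = 0.060918 m
Layer 3: 690 × 0.75 × 1.9×10⁻⁴ = 0.098325 m
Layer 4: 430 × 0.54 × 2.1×10⁻⁴ = 0.048762 m
1730–2600 m: 870 × 1.7×10⁻⁴ × 0.22 = 0.032538 m
Δh = 0.07150 + 0.060918 + 0.098325 + 0.048762 + 0.032538 = 0.312043 m

about 312 mm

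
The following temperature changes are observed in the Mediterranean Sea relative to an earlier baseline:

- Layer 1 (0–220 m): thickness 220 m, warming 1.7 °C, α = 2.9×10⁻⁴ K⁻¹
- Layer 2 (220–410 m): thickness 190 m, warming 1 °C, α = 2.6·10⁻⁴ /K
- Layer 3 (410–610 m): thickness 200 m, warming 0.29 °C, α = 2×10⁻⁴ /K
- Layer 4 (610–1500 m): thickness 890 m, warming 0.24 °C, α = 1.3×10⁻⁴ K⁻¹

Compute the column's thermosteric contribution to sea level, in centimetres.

0–220 m: 1.7 × 2.9×10⁻⁴ × 220 = 0.10846 m
1 × 190 × 2.6×10⁻⁴ = 0.04940 m
Layer 3: 200 × 0.29 × 2×10⁻⁴ = 0.01160 m
Layer 4: 1.3×10⁻⁴ × 0.24 × 890 = 0.027768 m
Δh = 0.10846 + 0.04940 + 0.01160 + 0.027768 = 0.197228 m

Δh ≈ 19.7 cm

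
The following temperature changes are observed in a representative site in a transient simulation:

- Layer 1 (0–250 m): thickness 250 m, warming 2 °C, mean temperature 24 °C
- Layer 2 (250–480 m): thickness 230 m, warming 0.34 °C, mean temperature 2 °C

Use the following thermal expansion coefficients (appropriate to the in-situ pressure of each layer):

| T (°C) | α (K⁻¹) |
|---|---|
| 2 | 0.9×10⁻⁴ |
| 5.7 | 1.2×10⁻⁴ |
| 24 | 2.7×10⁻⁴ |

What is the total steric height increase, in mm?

140 mm of thermosteric rise

Layer 1 at 24 °C → α = 2.7×10⁻⁴ K⁻¹
Layer 2 at 2 °C → α = 0.9×10⁻⁴ K⁻¹
0–250 m: 250 × 2 × 2.7×10⁻⁴ = 0.13500 m
0.9×10⁻⁴ × 0.34 × 230 = 0.007038 m
Δh = 0.13500 + 0.007038 = 0.142038 m ≈ 140 mm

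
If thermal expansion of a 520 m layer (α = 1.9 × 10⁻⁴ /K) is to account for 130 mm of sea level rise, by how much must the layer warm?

about 1.32 °C

ΔT = Δh/(αH) = 0.13 / (1.9×10⁻⁴ × 520) ≈ 1.316 °C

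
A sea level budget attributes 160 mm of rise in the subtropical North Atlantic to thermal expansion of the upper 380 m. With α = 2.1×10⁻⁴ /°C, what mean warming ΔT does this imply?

2.01 °C

ΔT = Δh/(αH) = 0.16 / (2.1×10⁻⁴ × 380) ≈ 2.005 °C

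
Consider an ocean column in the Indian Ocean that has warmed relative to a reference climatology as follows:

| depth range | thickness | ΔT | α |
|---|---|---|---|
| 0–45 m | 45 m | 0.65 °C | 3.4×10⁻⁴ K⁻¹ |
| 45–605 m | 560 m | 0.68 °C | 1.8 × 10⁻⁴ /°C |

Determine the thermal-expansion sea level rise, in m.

about 0.078 m

Layer 1: 3.4×10⁻⁴ × 45 × 0.65 = 0.009945 m
45–605 m: 0.68 × 560 × 1.8×10⁻⁴ = 0.068544 m
Δh = 0.009945 + 0.068544 = 0.078489 m ≈ 0.078 m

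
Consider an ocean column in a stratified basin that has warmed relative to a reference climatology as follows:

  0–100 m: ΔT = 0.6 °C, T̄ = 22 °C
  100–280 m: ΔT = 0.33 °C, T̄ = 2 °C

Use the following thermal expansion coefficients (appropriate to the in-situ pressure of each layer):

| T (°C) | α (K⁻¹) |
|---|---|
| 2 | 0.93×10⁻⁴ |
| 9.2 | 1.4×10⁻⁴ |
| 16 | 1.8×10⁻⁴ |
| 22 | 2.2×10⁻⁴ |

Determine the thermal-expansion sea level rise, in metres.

Δh = 0.0187 m

Layer 1 at 22 °C → α = 2.2×10⁻⁴ K⁻¹
Layer 2 at 2 °C → α = 0.93×10⁻⁴ K⁻¹
0–100 m: 2.2×10⁻⁴ × 0.6 × 100 = 0.01320 m
0.93×10⁻⁴ × 180 × 0.33 = 0.0055242 m
Δh = 0.01320 + 0.0055242 = 0.0187242 m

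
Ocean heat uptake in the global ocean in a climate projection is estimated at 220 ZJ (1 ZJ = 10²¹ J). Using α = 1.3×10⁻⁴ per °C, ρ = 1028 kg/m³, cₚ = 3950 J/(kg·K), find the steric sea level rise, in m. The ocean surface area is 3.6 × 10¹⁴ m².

Per unit area: Q = 220×10²¹ / (3.6×10¹⁴) ≈ 6.111×10⁸ J/m²
Δh = αQ/(ρcₚ) = 1.3×10⁻⁴ × 6.111×10⁸ / (1028 × 3950) ≈ 0.019564 m

Δh ≈ 0.0196 m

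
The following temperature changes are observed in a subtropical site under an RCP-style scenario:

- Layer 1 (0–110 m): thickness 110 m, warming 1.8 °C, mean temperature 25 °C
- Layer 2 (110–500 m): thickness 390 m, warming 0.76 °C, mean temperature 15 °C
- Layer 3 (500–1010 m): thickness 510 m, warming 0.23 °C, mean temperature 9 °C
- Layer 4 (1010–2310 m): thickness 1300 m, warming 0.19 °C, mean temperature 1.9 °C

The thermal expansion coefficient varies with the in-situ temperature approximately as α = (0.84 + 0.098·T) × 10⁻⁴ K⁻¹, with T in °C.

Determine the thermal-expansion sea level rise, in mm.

Layer 1: α = (0.84 + 0.098×25)×10⁻⁴ = 3.29×10⁻⁴ K⁻¹
Layer 2: α = (0.84 + 0.098×15)×10⁻⁴ = 2.31×10⁻⁴ K⁻¹
Layer 3: α = (0.84 + 0.098×9)×10⁻⁴ = 1.722×10⁻⁴ K⁻¹
Layer 4: α = (0.84 + 0.098×1.9)×10⁻⁴ = 1.0262×10⁻⁴ K⁻¹
3.29×10⁻⁴ × 1.8 × 110 = 0.065142 m
Layer 2: 390 × 2.31×10⁻⁴ × 0.76 = 0.0684684 m
500–1010 m: 1.722×10⁻⁴ × 510 × 0.23 = 0.02019906 m
0.19 × 1300 × 1.0262×10⁻⁴ = 0.02534714 m
Δh = 0.065142 + 0.0684684 + 0.02019906 + 0.02534714 = 0.1791566 m

Δh = 180 mm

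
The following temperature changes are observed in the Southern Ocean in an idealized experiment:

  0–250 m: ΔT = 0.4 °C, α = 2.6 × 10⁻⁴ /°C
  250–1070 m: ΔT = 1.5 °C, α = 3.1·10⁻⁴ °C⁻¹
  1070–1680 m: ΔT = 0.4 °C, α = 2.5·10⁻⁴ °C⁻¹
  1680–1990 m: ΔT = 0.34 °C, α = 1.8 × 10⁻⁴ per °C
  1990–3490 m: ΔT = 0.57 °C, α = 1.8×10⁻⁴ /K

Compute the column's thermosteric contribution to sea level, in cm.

Δh ≈ 64.1 cm

0–250 m: 2.6×10⁻⁴ × 250 × 0.4 = 0.02600 m
1.5 × 820 × 3.1×10⁻⁴ = 0.38130 m
2.5×10⁻⁴ × 0.4 × 610 = 0.06100 m
1680–1990 m: 1.8×10⁻⁴ × 0.34 × 310 = 0.018972 m
Layer 5: 1500 × 1.8×10⁻⁴ × 0.57 = 0.15390 m
Δh = 0.02600 + 0.38130 + 0.06100 + 0.018972 + 0.15390 = 0.641172 m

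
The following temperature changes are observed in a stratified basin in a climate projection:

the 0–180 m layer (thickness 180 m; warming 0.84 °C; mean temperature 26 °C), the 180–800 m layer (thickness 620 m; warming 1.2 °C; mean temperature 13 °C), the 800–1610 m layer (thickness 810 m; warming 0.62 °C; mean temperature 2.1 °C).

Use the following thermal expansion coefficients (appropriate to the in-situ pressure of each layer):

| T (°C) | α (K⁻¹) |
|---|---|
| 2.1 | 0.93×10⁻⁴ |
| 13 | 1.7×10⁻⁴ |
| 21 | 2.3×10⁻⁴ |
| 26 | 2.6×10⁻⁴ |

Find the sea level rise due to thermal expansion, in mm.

Δh = 212 mm

Layer 1 at 26 °C → α = 2.6×10⁻⁴ K⁻¹
Layer 2 at 13 °C → α = 1.7×10⁻⁴ K⁻¹
Layer 3 at 2.1 °C → α = 0.93×10⁻⁴ K⁻¹
2.6×10⁻⁴ × 180 × 0.84 = 0.039312 m
180–800 m: 1.7×10⁻⁴ × 1.2 × 620 = 0.12648 m
0.62 × 0.93×10⁻⁴ × 810 = 0.0467046 m
Δh = 0.039312 + 0.12648 + 0.0467046 = 0.2124966 m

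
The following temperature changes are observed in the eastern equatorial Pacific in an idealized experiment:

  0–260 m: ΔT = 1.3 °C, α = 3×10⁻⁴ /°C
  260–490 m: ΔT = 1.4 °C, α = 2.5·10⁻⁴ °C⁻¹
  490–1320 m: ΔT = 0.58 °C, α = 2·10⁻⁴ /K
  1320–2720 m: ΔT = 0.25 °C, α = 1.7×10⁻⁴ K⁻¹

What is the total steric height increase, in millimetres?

338 mm of thermosteric rise

0–260 m: 260 × 3×10⁻⁴ × 1.3 = 0.10140 m
2.5×10⁻⁴ × 1.4 × 230 = 0.08050 m
2×10⁻⁴ × 0.58 × 830 = 0.09628 m
Layer 4: 1400 × 1.7×10⁻⁴ × 0.25 = 0.05950 m
Δh = 0.10140 + 0.08050 + 0.09628 + 0.05950 = 0.33768 m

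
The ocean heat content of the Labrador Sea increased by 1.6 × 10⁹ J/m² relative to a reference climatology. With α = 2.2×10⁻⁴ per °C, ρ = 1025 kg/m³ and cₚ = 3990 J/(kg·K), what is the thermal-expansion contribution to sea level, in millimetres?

Δh = αQ/(ρcₚ) = 2.2×10⁻⁴ × 1.6×10⁹ / (1025 × 3990) ≈ 0.086069 m

86.1 mm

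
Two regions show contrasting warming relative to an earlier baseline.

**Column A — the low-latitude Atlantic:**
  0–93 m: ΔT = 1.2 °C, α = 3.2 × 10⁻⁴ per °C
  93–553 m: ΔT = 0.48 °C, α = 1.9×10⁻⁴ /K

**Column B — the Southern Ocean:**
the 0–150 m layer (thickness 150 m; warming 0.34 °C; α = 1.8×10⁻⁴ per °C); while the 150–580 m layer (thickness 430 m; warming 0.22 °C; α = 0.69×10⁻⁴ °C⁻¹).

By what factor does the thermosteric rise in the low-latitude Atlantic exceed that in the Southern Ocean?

A 0–93 m: 1.2 × 93 × 3.2×10⁻⁴ = 0.035712 m
A 460 × 0.48 × 1.9×10⁻⁴ = 0.041952 m
A total: 0.077664 m
B 0–150 m: 0.34 × 1.8×10⁻⁴ × 150 = 0.00918 m
B Layer 2: 430 × 0.22 × 0.69×10⁻⁴ = 0.0065274 m
B total: 0.0157074 m
Ratio: 0.077664 / 0.0157074 ≈ 4.944

a factor of 4.9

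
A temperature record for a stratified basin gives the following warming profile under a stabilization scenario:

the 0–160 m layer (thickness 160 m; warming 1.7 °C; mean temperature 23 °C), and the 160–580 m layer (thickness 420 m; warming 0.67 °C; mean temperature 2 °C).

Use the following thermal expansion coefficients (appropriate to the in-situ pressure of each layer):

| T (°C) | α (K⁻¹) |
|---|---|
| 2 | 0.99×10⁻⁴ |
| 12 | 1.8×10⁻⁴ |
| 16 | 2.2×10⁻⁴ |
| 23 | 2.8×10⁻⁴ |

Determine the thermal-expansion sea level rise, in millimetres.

Layer 1 at 23 °C → α = 2.8×10⁻⁴ K⁻¹
Layer 2 at 2 °C → α = 0.99×10⁻⁴ K⁻¹
0–160 m: 1.7 × 2.8×10⁻⁴ × 160 = 0.07616 m
Layer 2: 0.99×10⁻⁴ × 420 × 0.67 = 0.0278586 m
Δh = 0.07616 + 0.0278586 = 0.1040186 m ≈ 100 mm

100 mm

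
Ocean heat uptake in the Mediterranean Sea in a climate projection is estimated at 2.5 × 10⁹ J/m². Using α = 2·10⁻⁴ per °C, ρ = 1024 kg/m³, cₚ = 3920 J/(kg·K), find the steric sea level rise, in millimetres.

about 125 mm

Δh = αQ/(ρcₚ) = 2×10⁻⁴ × 2.5×10⁹ / (1024 × 3920) ≈ 0.12456 m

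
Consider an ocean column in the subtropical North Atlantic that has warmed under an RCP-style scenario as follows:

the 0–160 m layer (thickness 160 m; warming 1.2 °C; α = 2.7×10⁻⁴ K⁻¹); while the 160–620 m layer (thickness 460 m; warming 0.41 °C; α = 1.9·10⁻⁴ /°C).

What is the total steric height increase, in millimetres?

about 87.7 mm

160 × 2.7×10⁻⁴ × 1.2 = 0.05184 m
460 × 1.9×10⁻⁴ × 0.41 = 0.035834 m
Δh = 0.05184 + 0.035834 = 0.087674 m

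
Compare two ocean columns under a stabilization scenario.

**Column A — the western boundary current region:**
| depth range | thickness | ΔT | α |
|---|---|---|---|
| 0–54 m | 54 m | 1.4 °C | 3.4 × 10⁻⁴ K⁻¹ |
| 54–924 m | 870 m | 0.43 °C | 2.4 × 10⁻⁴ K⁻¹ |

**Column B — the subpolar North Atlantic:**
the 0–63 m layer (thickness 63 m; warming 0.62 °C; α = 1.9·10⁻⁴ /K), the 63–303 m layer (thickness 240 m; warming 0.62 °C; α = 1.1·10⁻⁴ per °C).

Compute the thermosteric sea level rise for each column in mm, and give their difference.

A Layer 1: 54 × 3.4×10⁻⁴ × 1.4 = 0.025704 m
A 54–924 m: 0.43 × 870 × 2.4×10⁻⁴ = 0.089784 m
A total: 0.115488 m
B Layer 1: 1.9×10⁻⁴ × 0.62 × 63 = 0.0074214 m
B Layer 2: 1.1×10⁻⁴ × 0.62 × 240 = 0.016368 m
B total: 0.0237894 m
Difference: 0.115488 − 0.0237894 = 0.0916986 m

A: 120 mm; B: 24 mm; difference 92 mm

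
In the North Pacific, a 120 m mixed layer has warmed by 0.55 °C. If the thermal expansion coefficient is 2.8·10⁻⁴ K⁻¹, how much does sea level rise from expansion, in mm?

Δh = αΔT·H = 2.8×10⁻⁴ × 0.55 × 120 = 0.01848 m

about 18.5 mm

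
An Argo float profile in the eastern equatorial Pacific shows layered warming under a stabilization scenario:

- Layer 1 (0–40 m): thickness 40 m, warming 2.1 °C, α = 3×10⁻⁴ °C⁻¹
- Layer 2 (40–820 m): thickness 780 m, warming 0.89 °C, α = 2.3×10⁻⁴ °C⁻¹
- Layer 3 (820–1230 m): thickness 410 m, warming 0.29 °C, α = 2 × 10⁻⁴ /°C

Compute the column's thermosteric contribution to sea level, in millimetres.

3×10⁻⁴ × 2.1 × 40 = 0.02520 m
0.89 × 2.3×10⁻⁴ × 780 = 0.159666 m
820–1230 m: 0.29 × 2×10⁻⁴ × 410 = 0.02378 m
Δh = 0.02520 + 0.159666 + 0.02378 = 0.208646 m

Δh = 210 mm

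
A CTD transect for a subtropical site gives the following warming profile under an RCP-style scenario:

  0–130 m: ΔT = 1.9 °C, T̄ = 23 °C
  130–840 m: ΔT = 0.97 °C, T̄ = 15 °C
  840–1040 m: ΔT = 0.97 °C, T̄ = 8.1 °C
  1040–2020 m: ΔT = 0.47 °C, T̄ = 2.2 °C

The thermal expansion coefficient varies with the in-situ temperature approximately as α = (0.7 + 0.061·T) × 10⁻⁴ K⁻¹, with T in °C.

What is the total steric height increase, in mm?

225 mm of thermosteric rise

Layer 1: α = (0.7 + 0.061×23)×10⁻⁴ = 2.103×10⁻⁴ K⁻¹
Layer 2: α = (0.7 + 0.061×15)×10⁻⁴ = 1.615×10⁻⁴ K⁻¹
Layer 3: α = (0.7 + 0.061×8.1)×10⁻⁴ = 1.1941×10⁻⁴ K⁻¹
Layer 4: α = (0.7 + 0.061×2.2)×10⁻⁴ = 0.8342×10⁻⁴ K⁻¹
0–130 m: 2.103×10⁻⁴ × 1.9 × 130 = 0.0519441 m
Layer 2: 710 × 1.615×10⁻⁴ × 0.97 = 0.11122505 m
840–1040 m: 1.1941×10⁻⁴ × 200 × 0.97 = 0.02316554 m
0.47 × 980 × 0.8342×10⁻⁴ = 0.038423252 m
Δh = 0.0519441 + 0.11122505 + 0.02316554 + 0.038423252 = 0.224757942 m ≈ 225 mm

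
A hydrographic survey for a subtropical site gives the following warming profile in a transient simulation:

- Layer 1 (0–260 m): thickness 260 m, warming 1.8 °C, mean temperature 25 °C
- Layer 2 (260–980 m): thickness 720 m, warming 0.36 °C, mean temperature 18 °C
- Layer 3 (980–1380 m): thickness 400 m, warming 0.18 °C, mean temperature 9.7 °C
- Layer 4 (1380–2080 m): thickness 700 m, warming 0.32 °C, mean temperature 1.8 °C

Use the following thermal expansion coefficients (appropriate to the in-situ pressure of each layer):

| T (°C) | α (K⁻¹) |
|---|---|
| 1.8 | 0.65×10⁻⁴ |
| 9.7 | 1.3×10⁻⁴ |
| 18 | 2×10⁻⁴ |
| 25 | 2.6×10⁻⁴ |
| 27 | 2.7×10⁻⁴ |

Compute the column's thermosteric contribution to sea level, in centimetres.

Δh ≈ 19.7 cm

Layer 1 at 25 °C → α = 2.6×10⁻⁴ K⁻¹
Layer 2 at 18 °C → α = 2×10⁻⁴ K⁻¹
Layer 3 at 9.7 °C → α = 1.3×10⁻⁴ K⁻¹
Layer 4 at 1.8 °C → α = 0.65×10⁻⁴ K⁻¹
260 × 2.6×10⁻⁴ × 1.8 = 0.12168 m
260–980 m: 0.36 × 720 × 2×10⁻⁴ = 0.05184 m
Layer 3: 0.18 × 1.3×10⁻⁴ × 400 = 0.00936 m
0.32 × 700 × 0.65×10⁻⁴ = 0.01456 m
Δh = 0.12168 + 0.05184 + 0.00936 + 0.01456 = 0.19744 m ≈ 19.7 cm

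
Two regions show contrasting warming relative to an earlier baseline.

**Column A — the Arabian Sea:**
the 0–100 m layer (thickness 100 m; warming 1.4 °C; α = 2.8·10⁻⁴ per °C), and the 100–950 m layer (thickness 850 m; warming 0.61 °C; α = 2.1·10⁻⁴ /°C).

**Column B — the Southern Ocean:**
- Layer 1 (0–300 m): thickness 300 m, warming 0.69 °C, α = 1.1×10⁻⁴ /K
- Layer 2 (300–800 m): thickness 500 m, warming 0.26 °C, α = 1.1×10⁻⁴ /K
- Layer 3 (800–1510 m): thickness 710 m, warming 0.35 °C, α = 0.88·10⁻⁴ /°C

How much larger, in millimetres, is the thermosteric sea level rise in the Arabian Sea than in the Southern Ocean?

A Layer 1: 2.8×10⁻⁴ × 100 × 1.4 = 0.03920 m
A 0.61 × 850 × 2.1×10⁻⁴ = 0.108885 m
A total: 0.148085 m
B Layer 1: 1.1×10⁻⁴ × 0.69 × 300 = 0.02277 m
B 500 × 1.1×10⁻⁴ × 0.26 = 0.01430 m
B 800–1510 m: 0.88×10⁻⁴ × 0.35 × 710 = 0.021868 m
B total: 0.058938 m
Difference: 0.148085 − 0.058938 = 0.089147 m

89 mm larger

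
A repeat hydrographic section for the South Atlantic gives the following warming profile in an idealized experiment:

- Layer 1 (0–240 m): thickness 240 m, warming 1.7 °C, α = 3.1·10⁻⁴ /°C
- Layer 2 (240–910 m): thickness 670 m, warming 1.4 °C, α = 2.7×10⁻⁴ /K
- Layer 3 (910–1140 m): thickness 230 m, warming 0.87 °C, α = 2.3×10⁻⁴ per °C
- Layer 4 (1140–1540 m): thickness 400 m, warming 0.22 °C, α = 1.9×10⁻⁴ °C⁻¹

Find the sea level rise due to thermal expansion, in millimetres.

1.7 × 240 × 3.1×10⁻⁴ = 0.12648 m
Layer 2: 2.7×10⁻⁴ × 670 × 1.4 = 0.25326 m
Layer 3: 230 × 0.87 × 2.3×10⁻⁴ = 0.046023 m
1140–1540 m: 400 × 0.22 × 1.9×10⁻⁴ = 0.01672 m
Δh = 0.12648 + 0.25326 + 0.046023 + 0.01672 = 0.442483 m ≈ 442 mm

about 442 mm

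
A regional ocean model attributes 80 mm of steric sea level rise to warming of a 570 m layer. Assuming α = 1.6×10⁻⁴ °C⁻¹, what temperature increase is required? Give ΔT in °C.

ΔT = Δh/(αH) = 0.08 / (1.6×10⁻⁴ × 570) ≈ 0.8772 °C

about 0.877 °C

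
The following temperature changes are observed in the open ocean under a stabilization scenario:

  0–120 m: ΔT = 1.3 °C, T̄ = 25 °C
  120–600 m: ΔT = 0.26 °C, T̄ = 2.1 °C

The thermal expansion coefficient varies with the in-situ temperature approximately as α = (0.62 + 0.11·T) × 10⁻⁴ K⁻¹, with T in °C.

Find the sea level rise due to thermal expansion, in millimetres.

Layer 1: α = (0.62 + 0.11×25)×10⁻⁴ = 3.37×10⁻⁴ K⁻¹
Layer 2: α = (0.62 + 0.11×2.1)×10⁻⁴ = 0.851×10⁻⁴ K⁻¹
1.3 × 120 × 3.37×10⁻⁴ = 0.052572 m
120–600 m: 0.26 × 480 × 0.851×10⁻⁴ = 0.01062048 m
Δh = 0.052572 + 0.01062048 = 0.06319248 m

63.2 mm of thermosteric rise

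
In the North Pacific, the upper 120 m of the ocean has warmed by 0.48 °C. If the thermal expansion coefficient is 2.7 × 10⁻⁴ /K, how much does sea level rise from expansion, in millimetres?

Δh = αΔT·H = 2.7×10⁻⁴ × 0.48 × 120 = 0.015552 m

Δh = 15.6 mm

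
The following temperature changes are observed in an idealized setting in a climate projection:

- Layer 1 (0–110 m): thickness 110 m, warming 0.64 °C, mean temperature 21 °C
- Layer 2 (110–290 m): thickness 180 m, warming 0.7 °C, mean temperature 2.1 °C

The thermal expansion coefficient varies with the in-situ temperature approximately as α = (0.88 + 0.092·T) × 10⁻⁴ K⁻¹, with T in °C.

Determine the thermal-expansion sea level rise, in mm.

Layer 1: α = (0.88 + 0.092×21)×10⁻⁴ = 2.812×10⁻⁴ K⁻¹
Layer 2: α = (0.88 + 0.092×2.1)×10⁻⁴ = 1.0732×10⁻⁴ K⁻¹
Layer 1: 2.812×10⁻⁴ × 0.64 × 110 = 0.01979648 m
110–290 m: 0.7 × 180 × 1.0732×10⁻⁴ = 0.01352232 m
Δh = 0.01979648 + 0.01352232 = 0.0333188 m

33 mm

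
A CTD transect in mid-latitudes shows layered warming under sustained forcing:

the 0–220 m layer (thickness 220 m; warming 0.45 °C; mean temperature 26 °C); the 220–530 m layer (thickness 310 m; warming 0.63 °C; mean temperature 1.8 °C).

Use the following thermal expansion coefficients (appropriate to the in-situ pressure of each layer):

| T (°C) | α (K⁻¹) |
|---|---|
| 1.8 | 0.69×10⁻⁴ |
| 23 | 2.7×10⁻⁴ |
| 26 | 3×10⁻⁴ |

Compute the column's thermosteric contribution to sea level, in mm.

43.2 mm of thermosteric rise

Layer 1 at 26 °C → α = 3×10⁻⁴ K⁻¹
Layer 2 at 1.8 °C → α = 0.69×10⁻⁴ K⁻¹
220 × 3×10⁻⁴ × 0.45 = 0.02970 m
Layer 2: 0.63 × 310 × 0.69×10⁻⁴ = 0.0134757 m
Δh = 0.02970 + 0.0134757 = 0.0431757 m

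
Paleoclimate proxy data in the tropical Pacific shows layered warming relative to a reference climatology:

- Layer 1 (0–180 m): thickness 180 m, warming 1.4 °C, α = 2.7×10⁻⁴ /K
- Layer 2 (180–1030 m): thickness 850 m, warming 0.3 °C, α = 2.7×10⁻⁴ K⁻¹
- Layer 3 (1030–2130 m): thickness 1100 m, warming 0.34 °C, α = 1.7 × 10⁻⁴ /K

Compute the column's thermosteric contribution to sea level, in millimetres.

200 mm of thermosteric rise

Layer 1: 2.7×10⁻⁴ × 1.4 × 180 = 0.06804 m
850 × 0.3 × 2.7×10⁻⁴ = 0.06885 m
Layer 3: 0.34 × 1.7×10⁻⁴ × 1100 = 0.06358 m
Δh = 0.06804 + 0.06885 + 0.06358 = 0.20047 m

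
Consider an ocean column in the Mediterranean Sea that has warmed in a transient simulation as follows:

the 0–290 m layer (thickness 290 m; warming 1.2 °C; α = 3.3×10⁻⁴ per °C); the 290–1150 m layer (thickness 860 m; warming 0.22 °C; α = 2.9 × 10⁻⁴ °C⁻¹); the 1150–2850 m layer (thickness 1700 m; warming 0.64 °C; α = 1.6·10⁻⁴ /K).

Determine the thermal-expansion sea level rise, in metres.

290 × 3.3×10⁻⁴ × 1.2 = 0.11484 m
860 × 2.9×10⁻⁴ × 0.22 = 0.054868 m
0.64 × 1700 × 1.6×10⁻⁴ = 0.17408 m
Δh = 0.11484 + 0.054868 + 0.17408 = 0.343788 m

Δh ≈ 0.34 m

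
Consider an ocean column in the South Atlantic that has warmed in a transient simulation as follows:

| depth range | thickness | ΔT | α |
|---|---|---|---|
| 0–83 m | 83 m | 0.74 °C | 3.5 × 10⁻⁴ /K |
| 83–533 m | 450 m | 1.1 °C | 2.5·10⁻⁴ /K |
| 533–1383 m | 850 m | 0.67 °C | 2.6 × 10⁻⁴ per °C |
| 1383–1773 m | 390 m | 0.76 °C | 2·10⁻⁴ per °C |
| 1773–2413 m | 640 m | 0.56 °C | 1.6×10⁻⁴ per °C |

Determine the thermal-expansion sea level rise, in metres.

0–83 m: 83 × 3.5×10⁻⁴ × 0.74 = 0.021497 m
Layer 2: 450 × 1.1 × 2.5×10⁻⁴ = 0.12375 m
Layer 3: 2.6×10⁻⁴ × 0.67 × 850 = 0.14807 m
1383–1773 m: 0.76 × 390 × 2×10⁻⁴ = 0.05928 m
Layer 5: 0.56 × 1.6×10⁻⁴ × 640 = 0.057344 m
Δh = 0.021497 + 0.12375 + 0.14807 + 0.05928 + 0.057344 = 0.409941 m

about 0.410 m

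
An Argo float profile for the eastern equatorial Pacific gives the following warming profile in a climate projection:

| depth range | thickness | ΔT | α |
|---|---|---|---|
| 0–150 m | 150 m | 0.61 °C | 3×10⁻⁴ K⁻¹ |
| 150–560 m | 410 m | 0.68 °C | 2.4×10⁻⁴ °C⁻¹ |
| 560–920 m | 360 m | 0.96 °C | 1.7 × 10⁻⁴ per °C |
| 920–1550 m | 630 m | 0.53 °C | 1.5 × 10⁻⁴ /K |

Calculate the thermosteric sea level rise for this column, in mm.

0.61 × 150 × 3×10⁻⁴ = 0.02745 m
150–560 m: 0.68 × 410 × 2.4×10⁻⁴ = 0.066912 m
560–920 m: 0.96 × 1.7×10⁻⁴ × 360 = 0.058752 m
Layer 4: 1.5×10⁻⁴ × 630 × 0.53 = 0.050085 m
Δh = 0.02745 + 0.066912 + 0.058752 + 0.050085 = 0.203199 m ≈ 200 mm

200 mm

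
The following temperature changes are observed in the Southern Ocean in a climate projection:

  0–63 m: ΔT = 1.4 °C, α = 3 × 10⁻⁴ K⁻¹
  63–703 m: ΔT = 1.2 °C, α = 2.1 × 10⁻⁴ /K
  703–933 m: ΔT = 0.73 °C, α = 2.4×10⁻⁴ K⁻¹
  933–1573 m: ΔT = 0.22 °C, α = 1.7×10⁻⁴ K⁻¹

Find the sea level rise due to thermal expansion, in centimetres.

about 25.2 cm

3×10⁻⁴ × 1.4 × 63 = 0.02646 m
2.1×10⁻⁴ × 1.2 × 640 = 0.16128 m
703–933 m: 0.73 × 2.4×10⁻⁴ × 230 = 0.040296 m
0.22 × 1.7×10⁻⁴ × 640 = 0.023936 m
Δh = 0.02646 + 0.16128 + 0.040296 + 0.023936 = 0.251972 m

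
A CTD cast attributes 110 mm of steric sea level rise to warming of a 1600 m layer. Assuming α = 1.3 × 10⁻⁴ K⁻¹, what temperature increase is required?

ΔT ≈ 0.529 K

ΔT = Δh/(αH) = 0.11 / (1.3×10⁻⁴ × 1600) ≈ 0.5288 K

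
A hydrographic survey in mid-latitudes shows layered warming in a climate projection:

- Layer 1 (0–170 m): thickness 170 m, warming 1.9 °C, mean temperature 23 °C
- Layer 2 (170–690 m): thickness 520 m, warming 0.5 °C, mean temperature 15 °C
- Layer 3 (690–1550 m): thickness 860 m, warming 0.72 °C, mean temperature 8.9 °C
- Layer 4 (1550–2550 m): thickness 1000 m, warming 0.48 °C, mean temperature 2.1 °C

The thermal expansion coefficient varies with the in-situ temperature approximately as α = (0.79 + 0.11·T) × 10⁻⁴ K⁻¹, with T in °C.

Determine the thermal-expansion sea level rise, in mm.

Layer 1: α = (0.79 + 0.11×23)×10⁻⁴ = 3.32×10⁻⁴ K⁻¹
Layer 2: α = (0.79 + 0.11×15)×10⁻⁴ = 2.44×10⁻⁴ K⁻¹
Layer 3: α = (0.79 + 0.11×8.9)×10⁻⁴ = 1.769×10⁻⁴ K⁻¹
Layer 4: α = (0.79 + 0.11×2.1)×10⁻⁴ = 1.021×10⁻⁴ K⁻¹
Layer 1: 3.32×10⁻⁴ × 1.9 × 170 = 0.107236 m
170–690 m: 520 × 2.44×10⁻⁴ × 0.5 = 0.06344 m
0.72 × 1.769×10⁻⁴ × 860 = 0.10953648 m
1.021×10⁻⁴ × 1000 × 0.48 = 0.049008 m
Δh = 0.107236 + 0.06344 + 0.10953648 + 0.049008 = 0.32922048 m

about 330 mm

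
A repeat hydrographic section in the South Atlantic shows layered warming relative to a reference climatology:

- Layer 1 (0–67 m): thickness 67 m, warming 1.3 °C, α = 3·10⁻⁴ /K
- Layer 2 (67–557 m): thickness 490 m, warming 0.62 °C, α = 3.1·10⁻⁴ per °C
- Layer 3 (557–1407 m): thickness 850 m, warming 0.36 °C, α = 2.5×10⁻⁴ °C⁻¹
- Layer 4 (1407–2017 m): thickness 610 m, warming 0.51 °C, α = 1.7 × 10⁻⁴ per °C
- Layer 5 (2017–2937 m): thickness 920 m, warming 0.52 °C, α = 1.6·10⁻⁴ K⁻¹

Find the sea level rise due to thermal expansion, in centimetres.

Layer 1: 67 × 3×10⁻⁴ × 1.3 = 0.02613 m
67–557 m: 490 × 3.1×10⁻⁴ × 0.62 = 0.094178 m
Layer 3: 2.5×10⁻⁴ × 850 × 0.36 = 0.07650 m
1407–2017 m: 0.51 × 610 × 1.7×10⁻⁴ = 0.052887 m
2017–2937 m: 920 × 0.52 × 1.6×10⁻⁴ = 0.076544 m
Δh = 0.02613 + 0.094178 + 0.07650 + 0.052887 + 0.076544 = 0.326239 m

Δh = 32.6 cm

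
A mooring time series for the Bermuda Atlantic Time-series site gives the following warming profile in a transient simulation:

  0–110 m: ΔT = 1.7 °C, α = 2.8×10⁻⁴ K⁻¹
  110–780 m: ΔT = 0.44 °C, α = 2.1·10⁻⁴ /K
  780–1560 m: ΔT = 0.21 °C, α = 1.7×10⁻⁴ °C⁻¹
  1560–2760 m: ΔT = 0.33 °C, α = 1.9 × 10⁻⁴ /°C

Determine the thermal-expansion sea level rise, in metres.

0.217 m of thermosteric rise

Layer 1: 110 × 1.7 × 2.8×10⁻⁴ = 0.05236 m
Layer 2: 670 × 2.1×10⁻⁴ × 0.44 = 0.061908 m
780–1560 m: 0.21 × 1.7×10⁻⁴ × 780 = 0.027846 m
1.9×10⁻⁴ × 0.33 × 1200 = 0.07524 m
Δh = 0.05236 + 0.061908 + 0.027846 + 0.07524 = 0.217354 m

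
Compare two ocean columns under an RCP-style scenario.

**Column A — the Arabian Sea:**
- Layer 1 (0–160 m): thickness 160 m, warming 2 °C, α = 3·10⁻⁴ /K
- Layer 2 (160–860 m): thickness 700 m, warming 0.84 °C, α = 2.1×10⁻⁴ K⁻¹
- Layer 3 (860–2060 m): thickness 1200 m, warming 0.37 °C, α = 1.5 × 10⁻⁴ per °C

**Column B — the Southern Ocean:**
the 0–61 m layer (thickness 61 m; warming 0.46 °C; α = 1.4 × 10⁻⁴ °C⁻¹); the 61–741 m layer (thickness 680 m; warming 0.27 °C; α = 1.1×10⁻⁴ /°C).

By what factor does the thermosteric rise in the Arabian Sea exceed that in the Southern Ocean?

a factor of 11.9

A 0–160 m: 160 × 2 × 3×10⁻⁴ = 0.09600 m
A Layer 2: 2.1×10⁻⁴ × 0.84 × 700 = 0.12348 m
A Layer 3: 1.5×10⁻⁴ × 0.37 × 1200 = 0.06660 m
A total: 0.28608 m
B 1.4×10⁻⁴ × 61 × 0.46 = 0.0039284 m
B 61–741 m: 680 × 1.1×10⁻⁴ × 0.27 = 0.020196 m
B total: 0.0241244 m
Ratio: 0.28608 / 0.0241244 ≈ 11.86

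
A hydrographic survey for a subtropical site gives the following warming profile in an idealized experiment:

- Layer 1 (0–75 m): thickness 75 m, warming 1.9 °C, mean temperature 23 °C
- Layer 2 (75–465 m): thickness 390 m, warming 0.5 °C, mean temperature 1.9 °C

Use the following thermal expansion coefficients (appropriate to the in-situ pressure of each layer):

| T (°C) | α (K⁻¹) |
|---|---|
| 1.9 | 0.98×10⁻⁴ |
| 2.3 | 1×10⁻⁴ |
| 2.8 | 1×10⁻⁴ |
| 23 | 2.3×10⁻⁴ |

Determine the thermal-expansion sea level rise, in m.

Δh ≈ 0.0519 m

Layer 1 at 23 °C → α = 2.3×10⁻⁴ K⁻¹
Layer 2 at 1.9 °C → α = 0.98×10⁻⁴ K⁻¹
0–75 m: 75 × 2.3×10⁻⁴ × 1.9 = 0.032775 m
390 × 0.98×10⁻⁴ × 0.5 = 0.01911 m
Δh = 0.032775 + 0.01911 = 0.051885 m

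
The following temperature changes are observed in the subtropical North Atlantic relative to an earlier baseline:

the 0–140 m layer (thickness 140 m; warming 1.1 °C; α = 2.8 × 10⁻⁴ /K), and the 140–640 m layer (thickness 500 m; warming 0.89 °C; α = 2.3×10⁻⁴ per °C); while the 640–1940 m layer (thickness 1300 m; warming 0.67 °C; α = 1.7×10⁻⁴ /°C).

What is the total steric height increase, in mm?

about 290 mm

0–140 m: 2.8×10⁻⁴ × 1.1 × 140 = 0.04312 m
2.3×10⁻⁴ × 500 × 0.89 = 0.10235 m
1.7×10⁻⁴ × 0.67 × 1300 = 0.14807 m
Δh = 0.04312 + 0.10235 + 0.14807 = 0.29354 m ≈ 290 mm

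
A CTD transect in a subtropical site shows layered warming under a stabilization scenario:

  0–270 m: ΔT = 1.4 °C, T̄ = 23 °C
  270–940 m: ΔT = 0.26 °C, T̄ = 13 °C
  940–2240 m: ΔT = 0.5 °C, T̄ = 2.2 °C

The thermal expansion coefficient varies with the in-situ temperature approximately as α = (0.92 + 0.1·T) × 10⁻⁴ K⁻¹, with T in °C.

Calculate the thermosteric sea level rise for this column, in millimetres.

about 234 mm

Layer 1: α = (0.92 + 0.1×23)×10⁻⁴ = 3.22×10⁻⁴ K⁻¹
Layer 2: α = (0.92 + 0.1×13)×10⁻⁴ = 2.22×10⁻⁴ K⁻¹
Layer 3: α = (0.92 + 0.1×2.2)×10⁻⁴ = 1.14×10⁻⁴ K⁻¹
0–270 m: 270 × 3.22×10⁻⁴ × 1.4 = 0.121716 m
270–940 m: 670 × 2.22×10⁻⁴ × 0.26 = 0.0386724 m
1300 × 1.14×10⁻⁴ × 0.5 = 0.07410 m
Δh = 0.121716 + 0.0386724 + 0.07410 = 0.2344884 m ≈ 234 mm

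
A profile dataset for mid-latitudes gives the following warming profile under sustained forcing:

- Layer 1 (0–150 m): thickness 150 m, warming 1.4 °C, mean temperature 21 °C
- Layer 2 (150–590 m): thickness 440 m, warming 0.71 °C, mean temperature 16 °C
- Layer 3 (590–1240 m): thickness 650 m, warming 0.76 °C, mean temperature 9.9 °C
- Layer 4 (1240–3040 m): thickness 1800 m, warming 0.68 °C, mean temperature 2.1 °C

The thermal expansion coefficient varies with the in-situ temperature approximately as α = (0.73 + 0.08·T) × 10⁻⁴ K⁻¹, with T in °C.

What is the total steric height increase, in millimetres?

Layer 1: α = (0.73 + 0.08×21)×10⁻⁴ = 2.41×10⁻⁴ K⁻¹
Layer 2: α = (0.73 + 0.08×16)×10⁻⁴ = 2.01×10⁻⁴ K⁻¹
Layer 3: α = (0.73 + 0.08×9.9)×10⁻⁴ = 1.522×10⁻⁴ K⁻¹
Layer 4: α = (0.73 + 0.08×2.1)×10⁻⁴ = 0.898×10⁻⁴ K⁻¹
Layer 1: 1.4 × 2.41×10⁻⁴ × 150 = 0.05061 m
440 × 0.71 × 2.01×10⁻⁴ = 0.0627924 m
590–1240 m: 0.76 × 1.522×10⁻⁴ × 650 = 0.0751868 m
Layer 4: 0.898×10⁻⁴ × 1800 × 0.68 = 0.1099152 m
Δh = 0.05061 + 0.0627924 + 0.0751868 + 0.1099152 = 0.2985044 m

Δh ≈ 300 mm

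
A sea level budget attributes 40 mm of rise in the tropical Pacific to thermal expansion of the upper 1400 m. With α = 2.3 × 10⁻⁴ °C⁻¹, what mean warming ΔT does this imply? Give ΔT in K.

0.124 K

ΔT = Δh/(αH) = 0.04 / (2.3×10⁻⁴ × 1400) ≈ 0.1242 K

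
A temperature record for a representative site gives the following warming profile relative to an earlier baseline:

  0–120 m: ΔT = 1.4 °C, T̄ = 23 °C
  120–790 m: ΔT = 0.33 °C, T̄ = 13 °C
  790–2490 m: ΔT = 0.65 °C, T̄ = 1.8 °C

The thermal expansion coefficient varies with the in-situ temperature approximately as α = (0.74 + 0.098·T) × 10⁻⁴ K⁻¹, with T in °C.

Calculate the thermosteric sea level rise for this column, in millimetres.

Δh ≈ 200 mm

Layer 1: α = (0.74 + 0.098×23)×10⁻⁴ = 2.994×10⁻⁴ K⁻¹
Layer 2: α = (0.74 + 0.098×13)×10⁻⁴ = 2.014×10⁻⁴ K⁻¹
Layer 3: α = (0.74 + 0.098×1.8)×10⁻⁴ = 0.9164×10⁻⁴ K⁻¹
Layer 1: 120 × 1.4 × 2.994×10⁻⁴ = 0.0502992 m
120–790 m: 670 × 0.33 × 2.014×10⁻⁴ = 0.04452954 m
0.9164×10⁻⁴ × 1700 × 0.65 = 0.1012622 m
Δh = 0.0502992 + 0.04452954 + 0.1012622 = 0.19609094 m ≈ 200 mm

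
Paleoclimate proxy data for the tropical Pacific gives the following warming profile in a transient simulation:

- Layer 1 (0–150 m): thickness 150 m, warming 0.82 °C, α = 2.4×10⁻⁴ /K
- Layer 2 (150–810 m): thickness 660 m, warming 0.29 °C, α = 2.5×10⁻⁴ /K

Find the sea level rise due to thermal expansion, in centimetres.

0–150 m: 150 × 2.4×10⁻⁴ × 0.82 = 0.02952 m
Layer 2: 2.5×10⁻⁴ × 0.29 × 660 = 0.04785 m
Δh = 0.02952 + 0.04785 = 0.07737 m

Δh ≈ 7.7 cm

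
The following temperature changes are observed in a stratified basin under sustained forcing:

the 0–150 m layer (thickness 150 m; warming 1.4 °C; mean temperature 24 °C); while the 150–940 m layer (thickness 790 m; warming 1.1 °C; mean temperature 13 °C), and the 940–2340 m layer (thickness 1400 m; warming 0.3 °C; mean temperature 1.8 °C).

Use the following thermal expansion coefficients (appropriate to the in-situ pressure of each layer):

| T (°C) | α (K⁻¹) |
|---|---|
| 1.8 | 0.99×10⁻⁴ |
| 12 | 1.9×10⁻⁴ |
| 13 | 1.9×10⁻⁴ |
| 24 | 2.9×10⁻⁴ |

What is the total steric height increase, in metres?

Δh ≈ 0.268 m

Layer 1 at 24 °C → α = 2.9×10⁻⁴ K⁻¹
Layer 2 at 13 °C → α = 1.9×10⁻⁴ K⁻¹
Layer 3 at 1.8 °C → α = 0.99×10⁻⁴ K⁻¹
Layer 1: 2.9×10⁻⁴ × 150 × 1.4 = 0.06090 m
1.9×10⁻⁴ × 790 × 1.1 = 0.16511 m
940–2340 m: 0.99×10⁻⁴ × 1400 × 0.3 = 0.04158 m
Δh = 0.06090 + 0.16511 + 0.04158 = 0.26759 m ≈ 0.268 m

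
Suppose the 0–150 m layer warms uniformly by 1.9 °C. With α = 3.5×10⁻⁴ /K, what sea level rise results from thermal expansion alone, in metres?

0.0998 m

Δh = αΔT·H = 3.5×10⁻⁴ × 1.9 × 150 = 0.09975 m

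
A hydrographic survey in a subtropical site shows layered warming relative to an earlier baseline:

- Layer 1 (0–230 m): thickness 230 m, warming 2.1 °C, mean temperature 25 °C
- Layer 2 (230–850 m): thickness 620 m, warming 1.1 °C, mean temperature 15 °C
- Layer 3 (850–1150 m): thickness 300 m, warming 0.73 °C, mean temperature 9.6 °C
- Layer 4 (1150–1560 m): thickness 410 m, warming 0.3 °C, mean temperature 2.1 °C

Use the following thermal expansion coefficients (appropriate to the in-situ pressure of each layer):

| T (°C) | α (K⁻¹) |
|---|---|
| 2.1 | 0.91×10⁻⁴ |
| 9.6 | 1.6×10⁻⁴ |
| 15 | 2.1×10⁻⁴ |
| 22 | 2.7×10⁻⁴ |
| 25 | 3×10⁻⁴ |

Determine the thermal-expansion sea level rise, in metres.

0.334 m

Layer 1 at 25 °C → α = 3×10⁻⁴ K⁻¹
Layer 2 at 15 °C → α = 2.1×10⁻⁴ K⁻¹
Layer 3 at 9.6 °C → α = 1.6×10⁻⁴ K⁻¹
Layer 4 at 2.1 °C → α = 0.91×10⁻⁴ K⁻¹
0–230 m: 230 × 3×10⁻⁴ × 2.1 = 0.14490 m
1.1 × 620 × 2.1×10⁻⁴ = 0.14322 m
850–1150 m: 300 × 0.73 × 1.6×10⁻⁴ = 0.03504 m
0.91×10⁻⁴ × 0.3 × 410 = 0.011193 m
Δh = 0.14490 + 0.14322 + 0.03504 + 0.011193 = 0.334353 m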